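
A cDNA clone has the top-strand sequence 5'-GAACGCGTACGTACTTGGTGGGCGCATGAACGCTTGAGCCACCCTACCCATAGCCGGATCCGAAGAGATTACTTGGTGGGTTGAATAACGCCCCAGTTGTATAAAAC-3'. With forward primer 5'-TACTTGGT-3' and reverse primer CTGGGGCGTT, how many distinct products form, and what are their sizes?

The forward primer TACTTGGT matches the top strand at positions 12–19, 70–77.
The reverse primer's reverse complement is AACGCCCCAG, matching at positions 87–96.
Each forward site pairs with the reverse site to give a product ending at position 96: sizes 85, 27 bp.

Two products: 85 bp, 27 bp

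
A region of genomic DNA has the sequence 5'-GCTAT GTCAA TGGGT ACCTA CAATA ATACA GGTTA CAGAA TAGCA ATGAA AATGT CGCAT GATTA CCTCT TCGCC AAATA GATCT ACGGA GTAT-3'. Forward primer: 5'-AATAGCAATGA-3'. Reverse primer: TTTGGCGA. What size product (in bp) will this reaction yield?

40 bp

The forward primer matches the template at positions 39–49.
Reverse complement of the reverse primer: TCGCCAAA. This occurs on the top strand at positions 71–78.
The product runs from position 39 to position 78, so its length is 78 − 39 + 1 = 40 bp.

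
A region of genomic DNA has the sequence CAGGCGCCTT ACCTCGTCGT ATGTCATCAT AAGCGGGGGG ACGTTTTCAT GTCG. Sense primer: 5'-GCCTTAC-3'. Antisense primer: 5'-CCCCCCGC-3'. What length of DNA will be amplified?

35 bp

The forward primer matches the template at positions 6–12.
The reverse primer's reverse complement is GCGGGGGG, which matches the template at positions 33–40.
Amplicon spans positions 6–40: 35 bp.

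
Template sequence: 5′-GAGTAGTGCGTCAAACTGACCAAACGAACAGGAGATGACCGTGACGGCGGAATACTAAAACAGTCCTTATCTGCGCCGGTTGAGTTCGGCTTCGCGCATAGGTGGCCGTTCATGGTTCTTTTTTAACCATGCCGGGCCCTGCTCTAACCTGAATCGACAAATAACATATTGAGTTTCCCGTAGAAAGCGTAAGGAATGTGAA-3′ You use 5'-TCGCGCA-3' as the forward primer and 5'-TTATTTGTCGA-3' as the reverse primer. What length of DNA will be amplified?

Forward primer TCGCGCA is found on the top strand at positions 92–98.
Reverse complement of the reverse primer: TCGACAAATAA. This occurs on the top strand at positions 154–164.
Product length = (reverse-primer end) − (forward-primer start) + 1 = 164 − 92 + 1 = 73 bp.

73 bp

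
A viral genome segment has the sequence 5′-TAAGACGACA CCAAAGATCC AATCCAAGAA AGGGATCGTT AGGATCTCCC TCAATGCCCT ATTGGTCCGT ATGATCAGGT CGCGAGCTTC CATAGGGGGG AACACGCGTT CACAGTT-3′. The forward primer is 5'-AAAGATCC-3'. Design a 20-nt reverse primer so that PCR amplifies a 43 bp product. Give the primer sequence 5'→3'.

5'-ATTGAGGGAGATCCTAACGA-3'

The forward primer binds at positions 13–20, so a 43 bp product ends at position 13 + 43 − 1 = 55.
The reverse primer anneals to the top strand over positions 36–55, i.e. to TCGTTAGGATCTCCCTCAAT.
Its sequence written 5'→3' is the reverse complement: ATTGAGGGAGATCCTAACGA.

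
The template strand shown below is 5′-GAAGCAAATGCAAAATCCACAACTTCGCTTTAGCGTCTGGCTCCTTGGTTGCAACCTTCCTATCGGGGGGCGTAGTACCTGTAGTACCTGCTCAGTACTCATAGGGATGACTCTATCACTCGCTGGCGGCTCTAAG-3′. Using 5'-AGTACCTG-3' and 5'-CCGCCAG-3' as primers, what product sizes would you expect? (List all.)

The forward primer AGTACCTG matches the top strand at positions 74–81, 83–90.
The reverse primer's reverse complement is CTGGCGG, matching at positions 123–129.
Each forward site pairs with the reverse site to give a product ending at position 129: sizes 56, 47 bp.

56 bp, 47 bp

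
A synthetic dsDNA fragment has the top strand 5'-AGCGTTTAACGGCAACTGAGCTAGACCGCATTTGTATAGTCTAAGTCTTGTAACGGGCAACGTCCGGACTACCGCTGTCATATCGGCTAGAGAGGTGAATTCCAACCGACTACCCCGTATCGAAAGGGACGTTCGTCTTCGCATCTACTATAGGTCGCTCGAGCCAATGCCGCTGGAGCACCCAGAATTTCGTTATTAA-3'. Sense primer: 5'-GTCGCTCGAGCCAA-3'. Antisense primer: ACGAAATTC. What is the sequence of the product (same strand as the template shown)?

The forward primer matches the template at positions 154–167.
Reverse complement of the reverse primer: GAATTTCGT. This occurs on the top strand at positions 185–193.
The product is the template from position 154 through 193 (40 bp).

5'-GTCGCTCGAGCCAATGCCGCTGGAGCACCCAGAATTTCGT-3'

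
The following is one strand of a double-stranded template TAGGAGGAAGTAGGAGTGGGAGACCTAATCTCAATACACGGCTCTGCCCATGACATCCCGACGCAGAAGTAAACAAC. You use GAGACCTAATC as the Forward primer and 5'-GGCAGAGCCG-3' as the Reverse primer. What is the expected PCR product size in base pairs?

Forward primer GAGACCTAATC is found on the top strand at positions 20–30.
Taking the reverse complement of GGCAGAGCCG gives CGGCTCTGCC, found at positions 39–48 on the template; the primer anneals here to the top strand with its 3' end pointing upstream.
Product length = (reverse-primer end) − (forward-primer start) + 1 = 48 − 20 + 1 = 29 bp.

29 bp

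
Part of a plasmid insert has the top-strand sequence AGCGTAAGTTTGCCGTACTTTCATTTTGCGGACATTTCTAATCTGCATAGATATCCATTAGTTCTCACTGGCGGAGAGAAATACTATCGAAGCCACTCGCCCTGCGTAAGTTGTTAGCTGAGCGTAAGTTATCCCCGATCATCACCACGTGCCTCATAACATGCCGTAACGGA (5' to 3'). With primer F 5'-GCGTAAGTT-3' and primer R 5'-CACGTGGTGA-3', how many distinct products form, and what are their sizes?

Three products: 150 bp, 48 bp, 30 bp

The forward primer GCGTAAGTT matches the top strand at positions 2–10, 104–112, 122–130.
The reverse primer's reverse complement is TCACCACGTG, matching at positions 142–151.
Each forward site pairs with the reverse site to give a product ending at position 151: sizes 150, 48, 30 bp.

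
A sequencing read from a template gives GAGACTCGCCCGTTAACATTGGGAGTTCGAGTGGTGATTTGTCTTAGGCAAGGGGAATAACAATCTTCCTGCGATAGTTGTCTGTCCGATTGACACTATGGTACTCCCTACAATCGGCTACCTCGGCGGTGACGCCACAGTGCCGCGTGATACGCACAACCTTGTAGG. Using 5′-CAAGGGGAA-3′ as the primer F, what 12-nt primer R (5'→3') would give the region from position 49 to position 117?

5'-CCGATTGTAGGG-3'

The product's 3' end on the top strand is position 117.
The reverse primer anneals to the top strand over positions 106–117, i.e. to CCCTACAATCGG.
Its sequence written 5'→3' is the reverse complement: CCGATTGTAGGG.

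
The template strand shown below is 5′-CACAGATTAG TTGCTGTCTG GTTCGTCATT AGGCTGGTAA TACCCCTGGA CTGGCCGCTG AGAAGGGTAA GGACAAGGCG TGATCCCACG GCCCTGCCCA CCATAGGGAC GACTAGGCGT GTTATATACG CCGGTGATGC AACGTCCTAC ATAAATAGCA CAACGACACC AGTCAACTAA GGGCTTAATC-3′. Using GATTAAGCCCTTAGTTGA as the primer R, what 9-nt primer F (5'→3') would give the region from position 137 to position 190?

The reverse primer's reverse complement TCAACTAAGGGCTTAATC matches the template at positions 173–190; the product starts at position 137.
The forward primer is identical to the top strand over positions 137–145: ATGCAACGT.

5'-ATGCAACGT-3'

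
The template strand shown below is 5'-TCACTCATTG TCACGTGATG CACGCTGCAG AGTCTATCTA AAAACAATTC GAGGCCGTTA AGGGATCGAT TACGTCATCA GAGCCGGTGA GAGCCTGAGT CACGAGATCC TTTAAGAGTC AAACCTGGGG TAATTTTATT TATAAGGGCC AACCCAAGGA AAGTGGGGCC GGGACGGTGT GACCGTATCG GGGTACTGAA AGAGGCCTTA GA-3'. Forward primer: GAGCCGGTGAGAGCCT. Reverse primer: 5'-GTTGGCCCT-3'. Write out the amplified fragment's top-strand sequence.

5'-GAGCCGGTGAGAGCCTGAGTCACGAGATCCTTTAAGAGTCAAACCTGGGGTAATTTTATTTATAAGGGCCAAC-3'

Scanning the template, GAGCCGGTGAGAGCCT occurs at positions 81–96; this primer anneals to the bottom strand there with its 3' end pointing downstream.
The reverse primer's reverse complement is AGGGCCAAC, which matches the template at positions 145–153.
The product is the template from position 81 through 153 (73 bp).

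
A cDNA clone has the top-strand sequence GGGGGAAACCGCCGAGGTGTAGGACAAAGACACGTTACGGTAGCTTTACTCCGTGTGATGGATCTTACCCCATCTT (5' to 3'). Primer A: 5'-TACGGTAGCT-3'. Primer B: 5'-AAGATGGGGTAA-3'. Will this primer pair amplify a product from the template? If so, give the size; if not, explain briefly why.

Primer A (TACGGTAGCT) matches the top strand at positions 36–45; it acts as a forward primer.
Primer B's reverse complement is TTACCCCATCTT, matching the top strand at positions 65–76; it acts as a reverse primer.
The 3' ends face each other across positions 36–76, giving a 41 bp product.

Yes — a 41 bp product.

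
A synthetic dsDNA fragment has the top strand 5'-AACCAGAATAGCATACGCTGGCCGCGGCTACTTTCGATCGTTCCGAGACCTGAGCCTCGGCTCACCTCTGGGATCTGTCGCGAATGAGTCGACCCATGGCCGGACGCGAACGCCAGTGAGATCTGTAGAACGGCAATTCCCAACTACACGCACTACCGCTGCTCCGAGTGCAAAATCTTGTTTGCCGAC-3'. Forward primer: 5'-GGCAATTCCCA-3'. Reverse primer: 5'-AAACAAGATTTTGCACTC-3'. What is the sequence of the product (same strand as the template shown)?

5'-GGCAATTCCCAACTACACGCACTACCGCTGCTCCGAGTGCAAAATCTTGTTT-3'

Scanning the template, GGCAATTCCCA occurs at positions 132–142; this primer anneals to the bottom strand there with its 3' end pointing downstream.
Reverse complement of the reverse primer: GAGTGCAAAATCTTGTTT. This occurs on the top strand at positions 166–183.
The product is the template from position 132 through 183 (52 bp).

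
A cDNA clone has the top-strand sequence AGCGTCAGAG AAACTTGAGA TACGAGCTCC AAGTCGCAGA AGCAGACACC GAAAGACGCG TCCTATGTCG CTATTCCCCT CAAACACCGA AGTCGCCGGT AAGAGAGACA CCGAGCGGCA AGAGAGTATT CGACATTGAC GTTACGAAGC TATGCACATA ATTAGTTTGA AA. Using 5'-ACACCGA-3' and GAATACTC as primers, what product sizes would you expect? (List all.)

The forward primer ACACCGA matches the top strand at positions 46–52, 84–90, 108–114.
The reverse primer's reverse complement is GAGTATTC, matching at positions 124–131.
Each forward site pairs with the reverse site to give a product ending at position 131: sizes 86, 48, 24 bp.

86 bp, 48 bp, 24 bp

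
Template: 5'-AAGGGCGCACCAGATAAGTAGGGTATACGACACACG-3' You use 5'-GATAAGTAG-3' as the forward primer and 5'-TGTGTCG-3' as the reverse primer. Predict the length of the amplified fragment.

22 bp

Scanning the template, GATAAGTAG occurs at positions 13–21; this primer anneals to the bottom strand there with its 3' end pointing downstream.
The reverse primer's reverse complement is CGACACA, which matches the template at positions 28–34.
The product runs from position 13 to position 34, so its length is 34 − 13 + 1 = 22 bp.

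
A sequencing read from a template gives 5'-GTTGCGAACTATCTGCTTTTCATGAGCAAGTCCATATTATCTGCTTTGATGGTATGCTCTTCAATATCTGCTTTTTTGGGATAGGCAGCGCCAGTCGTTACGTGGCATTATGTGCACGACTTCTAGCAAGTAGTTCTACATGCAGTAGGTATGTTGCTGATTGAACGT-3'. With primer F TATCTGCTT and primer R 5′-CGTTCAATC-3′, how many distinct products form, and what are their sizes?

Three products: 158 bp, 130 bp, 103 bp

The forward primer TATCTGCTT matches the top strand at positions 10–18, 38–46, 65–73.
The reverse primer's reverse complement is GATTGAACG, matching at positions 159–167.
Each forward site pairs with the reverse site to give a product ending at position 167: sizes 158, 130, 103 bp.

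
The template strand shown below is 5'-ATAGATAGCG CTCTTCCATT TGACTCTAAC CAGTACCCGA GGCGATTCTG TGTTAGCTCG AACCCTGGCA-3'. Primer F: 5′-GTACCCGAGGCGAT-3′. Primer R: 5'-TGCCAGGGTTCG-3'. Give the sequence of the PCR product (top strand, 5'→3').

The forward primer matches the template at positions 33–46.
The reverse primer's reverse complement is CGAACCCTGGCA, which matches the template at positions 59–70.
The product is the template from position 33 through 70 (38 bp).

5'-GTACCCGAGGCGATTCTGTGTTAGCTCGAACCCTGGCA-3'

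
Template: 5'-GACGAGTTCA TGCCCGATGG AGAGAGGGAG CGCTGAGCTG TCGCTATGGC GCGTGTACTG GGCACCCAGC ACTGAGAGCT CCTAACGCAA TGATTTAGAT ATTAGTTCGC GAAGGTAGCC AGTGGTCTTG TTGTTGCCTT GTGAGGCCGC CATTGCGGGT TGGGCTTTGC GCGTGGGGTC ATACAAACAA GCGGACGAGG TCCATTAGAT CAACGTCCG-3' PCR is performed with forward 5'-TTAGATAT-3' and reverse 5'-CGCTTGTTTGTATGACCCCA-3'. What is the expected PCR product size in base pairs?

Scanning the template, TTAGATAT occurs at positions 95–102; this primer anneals to the bottom strand there with its 3' end pointing downstream.
The reverse primer's reverse complement is TGGGGTCATACAAACAAGCG, which matches the template at positions 174–193.
The product runs from position 95 to position 193, so its length is 193 − 95 + 1 = 99 bp.

99 bp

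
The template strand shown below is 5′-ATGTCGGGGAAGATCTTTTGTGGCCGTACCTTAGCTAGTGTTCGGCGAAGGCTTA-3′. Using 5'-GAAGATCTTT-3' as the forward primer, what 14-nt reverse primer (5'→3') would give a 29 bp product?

5'-TAGCTAAGGTACGG-3'

The forward primer binds at positions 9–18, so a 29 bp product ends at position 9 + 29 − 1 = 37.
The reverse primer anneals to the top strand over positions 24–37, i.e. to CCGTACCTTAGCTA.
Its sequence written 5'→3' is the reverse complement: TAGCTAAGGTACGG.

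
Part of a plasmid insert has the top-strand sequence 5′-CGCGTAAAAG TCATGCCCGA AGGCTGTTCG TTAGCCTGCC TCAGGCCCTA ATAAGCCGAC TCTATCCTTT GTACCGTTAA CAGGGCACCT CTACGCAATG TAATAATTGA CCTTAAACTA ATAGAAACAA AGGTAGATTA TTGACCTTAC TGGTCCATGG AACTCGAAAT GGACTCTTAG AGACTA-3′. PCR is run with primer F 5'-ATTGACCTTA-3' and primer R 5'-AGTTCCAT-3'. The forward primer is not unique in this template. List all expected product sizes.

59 bp, 25 bp

The forward primer ATTGACCTTA matches the top strand at positions 106–115, 140–149.
The reverse primer's reverse complement is ATGGAACT, matching at positions 157–164.
Each forward site pairs with the reverse site to give a product ending at position 164: sizes 59, 25 bp.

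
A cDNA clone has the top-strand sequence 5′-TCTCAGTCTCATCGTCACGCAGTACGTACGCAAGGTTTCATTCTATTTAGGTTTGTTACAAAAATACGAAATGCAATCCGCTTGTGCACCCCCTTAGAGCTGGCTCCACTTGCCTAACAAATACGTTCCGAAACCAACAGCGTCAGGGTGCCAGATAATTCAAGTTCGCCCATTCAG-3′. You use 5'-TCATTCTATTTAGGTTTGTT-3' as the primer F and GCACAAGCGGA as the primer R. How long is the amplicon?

50 bp

The forward primer matches the template at positions 38–57.
The reverse primer's reverse complement is TCCGCTTGTGC, which matches the template at positions 77–87.
Product length = (reverse-primer end) − (forward-primer start) + 1 = 87 − 38 + 1 = 50 bp.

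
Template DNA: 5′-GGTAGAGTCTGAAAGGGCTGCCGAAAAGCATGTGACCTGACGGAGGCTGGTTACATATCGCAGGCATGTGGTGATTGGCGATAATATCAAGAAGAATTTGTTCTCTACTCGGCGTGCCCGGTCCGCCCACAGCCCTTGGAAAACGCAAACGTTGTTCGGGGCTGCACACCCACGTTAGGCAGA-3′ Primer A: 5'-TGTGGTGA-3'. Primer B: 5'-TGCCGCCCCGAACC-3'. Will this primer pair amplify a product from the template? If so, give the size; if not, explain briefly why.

No product — primer B has no binding site in the template.

Primer B (TGCCGCCCCGAACC) does not match the top strand, and its reverse complement GGTTCGGGGCGGCA does not match either.
With no annealing site for primer B, no amplification occurs.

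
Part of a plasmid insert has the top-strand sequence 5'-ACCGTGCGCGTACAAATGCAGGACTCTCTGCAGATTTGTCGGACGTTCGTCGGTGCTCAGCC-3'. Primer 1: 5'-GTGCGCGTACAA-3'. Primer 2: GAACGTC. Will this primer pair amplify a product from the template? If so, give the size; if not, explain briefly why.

Primer 1 (GTGCGCGTACAA) matches the top strand at positions 4–15; it acts as a forward primer.
Primer 2's reverse complement is GACGTTC, matching the top strand at positions 42–48; it acts as a reverse primer.
The 3' ends face each other across positions 4–48, giving a 45 bp product.

Yes — a 45 bp product.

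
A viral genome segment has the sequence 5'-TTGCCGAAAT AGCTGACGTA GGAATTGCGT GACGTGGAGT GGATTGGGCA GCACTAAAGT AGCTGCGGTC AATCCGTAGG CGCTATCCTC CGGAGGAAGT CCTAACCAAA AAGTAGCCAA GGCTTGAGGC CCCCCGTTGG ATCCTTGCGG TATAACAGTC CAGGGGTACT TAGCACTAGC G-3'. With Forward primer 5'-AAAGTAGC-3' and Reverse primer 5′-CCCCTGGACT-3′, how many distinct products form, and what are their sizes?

The forward primer AAAGTAGC matches the top strand at positions 56–63, 110–117.
The reverse primer's reverse complement is AGTCCAGGGG, matching at positions 157–166.
Each forward site pairs with the reverse site to give a product ending at position 166: sizes 111, 57 bp.

Two products: 111 bp, 57 bp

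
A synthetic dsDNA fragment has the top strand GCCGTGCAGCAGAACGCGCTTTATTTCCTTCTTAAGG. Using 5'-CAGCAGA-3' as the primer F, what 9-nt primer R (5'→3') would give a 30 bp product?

5'-CTTAAGAAG-3'

The forward primer binds at positions 7–13, so a 30 bp product ends at position 7 + 30 − 1 = 36.
The reverse primer anneals to the top strand over positions 28–36, i.e. to CTTCTTAAG.
Its sequence written 5'→3' is the reverse complement: CTTAAGAAG.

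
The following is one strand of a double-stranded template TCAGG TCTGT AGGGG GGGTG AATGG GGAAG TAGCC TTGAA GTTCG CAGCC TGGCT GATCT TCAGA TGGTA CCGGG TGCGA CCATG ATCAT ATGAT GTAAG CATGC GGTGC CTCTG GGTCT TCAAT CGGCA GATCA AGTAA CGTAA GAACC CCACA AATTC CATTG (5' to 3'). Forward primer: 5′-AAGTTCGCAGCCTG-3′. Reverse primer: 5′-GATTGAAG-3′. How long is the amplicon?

88 bp

The forward primer matches the template at positions 39–52.
Reverse complement of the reverse primer: CTTCAATC. This occurs on the top strand at positions 119–126.
Product length = (reverse-primer end) − (forward-primer start) + 1 = 126 − 39 + 1 = 88 bp.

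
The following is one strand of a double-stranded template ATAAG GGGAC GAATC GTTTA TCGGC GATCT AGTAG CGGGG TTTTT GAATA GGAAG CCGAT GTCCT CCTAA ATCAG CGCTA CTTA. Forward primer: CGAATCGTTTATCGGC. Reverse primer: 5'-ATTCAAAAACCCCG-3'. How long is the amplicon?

The forward primer matches the template at positions 10–25.
Taking the reverse complement of ATTCAAAAACCCCG gives CGGGGTTTTTGAAT, found at positions 36–49 on the template; the primer anneals here to the top strand with its 3' end pointing upstream.
Amplicon spans positions 10–49: 40 bp.

40 bp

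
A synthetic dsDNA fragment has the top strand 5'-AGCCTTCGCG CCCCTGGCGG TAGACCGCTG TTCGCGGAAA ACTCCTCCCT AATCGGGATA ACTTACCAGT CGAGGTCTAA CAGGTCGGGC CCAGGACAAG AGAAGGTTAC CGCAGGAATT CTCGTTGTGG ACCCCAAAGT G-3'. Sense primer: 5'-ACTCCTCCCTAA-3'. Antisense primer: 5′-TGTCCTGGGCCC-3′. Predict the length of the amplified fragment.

Forward primer ACTCCTCCCTAA is found on the top strand at positions 41–52.
The reverse primer's reverse complement is GGGCCCAGGACA, which matches the template at positions 87–98.
Amplicon spans positions 41–98: 58 bp.

58 bp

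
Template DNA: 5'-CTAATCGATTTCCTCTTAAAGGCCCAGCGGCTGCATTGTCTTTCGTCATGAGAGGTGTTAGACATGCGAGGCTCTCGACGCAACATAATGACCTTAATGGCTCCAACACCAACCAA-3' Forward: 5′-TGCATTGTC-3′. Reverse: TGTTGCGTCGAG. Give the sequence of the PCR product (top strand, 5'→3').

5'-TGCATTGTCTTTCGTCATGAGAGGTGTTAGACATGCGAGGCTCTCGACGCAACA-3'

The forward primer matches the template at positions 32–40.
The reverse primer's reverse complement is CTCGACGCAACA, which matches the template at positions 74–85.
The product is the template from position 32 through 85 (54 bp).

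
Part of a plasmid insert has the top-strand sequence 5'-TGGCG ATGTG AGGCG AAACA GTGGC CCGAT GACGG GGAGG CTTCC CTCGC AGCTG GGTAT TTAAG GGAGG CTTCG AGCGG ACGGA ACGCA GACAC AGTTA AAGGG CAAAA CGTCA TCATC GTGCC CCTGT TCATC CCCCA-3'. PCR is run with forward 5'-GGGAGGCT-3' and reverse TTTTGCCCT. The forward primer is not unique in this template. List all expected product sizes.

The forward primer GGGAGGCT matches the top strand at positions 35–42, 65–72.
The reverse primer's reverse complement is AGGGCAAAA, matching at positions 102–110.
Each forward site pairs with the reverse site to give a product ending at position 110: sizes 76, 46 bp.

76 bp, 46 bp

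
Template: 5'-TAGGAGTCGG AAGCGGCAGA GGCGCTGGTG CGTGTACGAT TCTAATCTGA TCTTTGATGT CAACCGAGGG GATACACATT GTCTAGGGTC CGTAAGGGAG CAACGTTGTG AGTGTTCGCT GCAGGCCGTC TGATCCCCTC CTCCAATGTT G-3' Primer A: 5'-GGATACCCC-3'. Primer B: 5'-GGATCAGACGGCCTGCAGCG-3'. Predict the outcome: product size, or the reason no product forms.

No product — primer A has no binding site in the template.

Primer A (GGATACCCC) does not match the top strand, and its reverse complement GGGGTATCC does not match either.
With no annealing site for primer A, no amplification occurs.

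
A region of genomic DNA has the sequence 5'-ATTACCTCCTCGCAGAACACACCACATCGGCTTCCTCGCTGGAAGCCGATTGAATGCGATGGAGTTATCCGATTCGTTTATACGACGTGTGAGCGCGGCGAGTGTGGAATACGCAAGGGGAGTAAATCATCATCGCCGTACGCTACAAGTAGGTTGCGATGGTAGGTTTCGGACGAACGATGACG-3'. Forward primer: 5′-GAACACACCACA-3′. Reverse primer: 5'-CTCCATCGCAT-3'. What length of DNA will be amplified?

Forward primer GAACACACCACA is found on the top strand at positions 15–26.
The reverse primer's reverse complement is ATGCGATGGAG, which matches the template at positions 54–64.
Amplicon spans positions 15–64: 50 bp.

50 bp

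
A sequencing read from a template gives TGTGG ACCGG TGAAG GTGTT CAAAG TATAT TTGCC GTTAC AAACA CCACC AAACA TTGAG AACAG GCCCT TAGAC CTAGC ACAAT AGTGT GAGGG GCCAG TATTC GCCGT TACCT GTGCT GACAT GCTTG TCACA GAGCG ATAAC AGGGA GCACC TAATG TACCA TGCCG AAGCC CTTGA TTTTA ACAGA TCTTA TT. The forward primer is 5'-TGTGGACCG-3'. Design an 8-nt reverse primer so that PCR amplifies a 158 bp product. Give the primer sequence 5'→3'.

5'-TTAGGTGC-3'

The forward primer binds at positions 1–9, so a 158 bp product ends at position 1 + 158 − 1 = 158.
The reverse primer anneals to the top strand over positions 151–158, i.e. to GCACCTAA.
Its sequence written 5'→3' is the reverse complement: TTAGGTGC.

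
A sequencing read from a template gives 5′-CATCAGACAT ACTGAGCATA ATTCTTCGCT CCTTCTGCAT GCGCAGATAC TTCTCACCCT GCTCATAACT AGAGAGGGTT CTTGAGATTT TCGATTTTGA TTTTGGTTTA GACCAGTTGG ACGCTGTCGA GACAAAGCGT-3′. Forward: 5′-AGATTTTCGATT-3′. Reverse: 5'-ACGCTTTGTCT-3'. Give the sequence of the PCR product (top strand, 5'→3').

Forward primer AGATTTTCGATT is found on the top strand at positions 85–96.
The reverse primer's reverse complement is AGACAAAGCGT, which matches the template at positions 130–140.
The product is the template from position 85 through 140 (56 bp).

5'-AGATTTTCGATTTTGATTTTGGTTTAGACCAGTTGGACGCTGTCGAGACAAAGCGT-3'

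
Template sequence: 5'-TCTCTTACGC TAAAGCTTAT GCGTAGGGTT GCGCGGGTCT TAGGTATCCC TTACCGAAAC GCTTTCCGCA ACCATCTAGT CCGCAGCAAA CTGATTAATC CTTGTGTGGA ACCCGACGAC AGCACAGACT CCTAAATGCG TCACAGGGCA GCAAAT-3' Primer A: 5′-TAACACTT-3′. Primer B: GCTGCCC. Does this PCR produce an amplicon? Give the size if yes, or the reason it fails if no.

Primer A (TAACACTT) does not match the top strand, and its reverse complement AAGTGTTA does not match either.
With no annealing site for primer A, no amplification occurs.

No product — primer A has no binding site in the template.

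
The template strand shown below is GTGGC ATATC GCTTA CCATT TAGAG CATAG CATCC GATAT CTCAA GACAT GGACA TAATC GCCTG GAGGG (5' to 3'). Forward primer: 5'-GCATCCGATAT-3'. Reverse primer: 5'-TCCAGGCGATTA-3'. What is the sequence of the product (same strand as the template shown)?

5'-GCATCCGATATCTCAAGACATGGACATAATCGCCTGGA-3'

The forward primer matches the template at positions 30–40.
Reverse complement of the reverse primer: TAATCGCCTGGA. This occurs on the top strand at positions 56–67.
The product is the template from position 30 through 67 (38 bp).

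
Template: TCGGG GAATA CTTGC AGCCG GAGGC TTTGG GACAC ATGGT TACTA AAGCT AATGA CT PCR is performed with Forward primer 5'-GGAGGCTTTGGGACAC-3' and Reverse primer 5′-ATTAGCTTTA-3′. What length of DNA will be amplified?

34 bp

Scanning the template, GGAGGCTTTGGGACAC occurs at positions 20–35; this primer anneals to the bottom strand there with its 3' end pointing downstream.
Taking the reverse complement of ATTAGCTTTA gives TAAAGCTAAT, found at positions 44–53 on the template; the primer anneals here to the top strand with its 3' end pointing upstream.
Product length = (reverse-primer end) − (forward-primer start) + 1 = 53 − 20 + 1 = 34 bp.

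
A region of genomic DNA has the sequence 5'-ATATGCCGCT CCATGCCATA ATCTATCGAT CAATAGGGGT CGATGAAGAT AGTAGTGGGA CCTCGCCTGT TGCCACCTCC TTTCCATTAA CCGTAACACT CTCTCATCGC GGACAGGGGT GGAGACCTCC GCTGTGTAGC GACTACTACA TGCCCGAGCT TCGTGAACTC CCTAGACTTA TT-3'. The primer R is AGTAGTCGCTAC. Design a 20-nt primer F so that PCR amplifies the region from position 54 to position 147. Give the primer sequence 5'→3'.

The reverse primer's reverse complement GTAGCGACTACT matches the template at positions 136–147; the product starts at position 54.
The forward primer is identical to the top strand over positions 54–73: AGTGGGACCTCGCCTGTTGC.

5'-AGTGGGACCTCGCCTGTTGC-3'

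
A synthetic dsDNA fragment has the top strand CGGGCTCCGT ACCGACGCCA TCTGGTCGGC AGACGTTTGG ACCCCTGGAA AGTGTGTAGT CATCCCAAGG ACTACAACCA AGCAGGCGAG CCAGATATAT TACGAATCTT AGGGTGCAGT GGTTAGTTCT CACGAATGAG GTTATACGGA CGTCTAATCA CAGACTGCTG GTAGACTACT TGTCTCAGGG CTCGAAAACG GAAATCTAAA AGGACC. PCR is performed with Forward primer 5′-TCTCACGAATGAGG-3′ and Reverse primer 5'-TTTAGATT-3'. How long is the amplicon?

The forward primer matches the template at positions 128–141.
Taking the reverse complement of TTTAGATT gives AATCTAAA, found at positions 203–210 on the template; the primer anneals here to the top strand with its 3' end pointing upstream.
The product runs from position 128 to position 210, so its length is 210 − 128 + 1 = 83 bp.

83 bp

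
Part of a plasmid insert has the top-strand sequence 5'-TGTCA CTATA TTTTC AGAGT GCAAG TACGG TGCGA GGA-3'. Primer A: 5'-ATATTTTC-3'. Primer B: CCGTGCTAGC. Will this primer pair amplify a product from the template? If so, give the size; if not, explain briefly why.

No product — primer B has no binding site in the template.

Primer B (CCGTGCTAGC) does not match the top strand, and its reverse complement GCTAGCACGG does not match either.
With no annealing site for primer B, no amplification occurs.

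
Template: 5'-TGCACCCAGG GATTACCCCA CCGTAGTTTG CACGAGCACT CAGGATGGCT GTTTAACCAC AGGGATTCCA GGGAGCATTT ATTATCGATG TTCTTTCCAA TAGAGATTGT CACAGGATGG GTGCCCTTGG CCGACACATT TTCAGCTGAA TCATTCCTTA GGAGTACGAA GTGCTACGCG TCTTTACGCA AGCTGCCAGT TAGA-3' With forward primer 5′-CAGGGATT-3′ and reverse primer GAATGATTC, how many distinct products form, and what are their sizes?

The forward primer CAGGGATT matches the top strand at positions 7–14, 60–67.
The reverse primer's reverse complement is GAATCATTC, matching at positions 148–156.
Each forward site pairs with the reverse site to give a product ending at position 156: sizes 150, 97 bp.

Two products: 150 bp, 97 bp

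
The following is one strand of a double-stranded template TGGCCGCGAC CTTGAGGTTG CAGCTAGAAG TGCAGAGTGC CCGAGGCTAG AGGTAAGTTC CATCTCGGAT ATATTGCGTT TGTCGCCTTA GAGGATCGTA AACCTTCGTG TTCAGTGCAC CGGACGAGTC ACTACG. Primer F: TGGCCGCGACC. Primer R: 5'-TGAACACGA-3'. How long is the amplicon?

The forward primer matches the template at positions 1–11.
Taking the reverse complement of TGAACACGA gives TCGTGTTCA, found at positions 106–114 on the template; the primer anneals here to the top strand with its 3' end pointing upstream.
Amplicon spans positions 1–114: 114 bp.

114 bp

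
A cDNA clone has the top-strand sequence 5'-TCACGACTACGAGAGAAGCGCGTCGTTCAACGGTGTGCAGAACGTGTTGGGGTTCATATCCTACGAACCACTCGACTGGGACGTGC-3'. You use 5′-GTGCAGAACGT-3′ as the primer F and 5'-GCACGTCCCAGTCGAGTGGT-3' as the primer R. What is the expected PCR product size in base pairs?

52 bp

The forward primer matches the template at positions 35–45.
Reverse complement of the reverse primer: ACCACTCGACTGGGACGTGC. This occurs on the top strand at positions 67–86.
The product runs from position 35 to position 86, so its length is 86 − 35 + 1 = 52 bp.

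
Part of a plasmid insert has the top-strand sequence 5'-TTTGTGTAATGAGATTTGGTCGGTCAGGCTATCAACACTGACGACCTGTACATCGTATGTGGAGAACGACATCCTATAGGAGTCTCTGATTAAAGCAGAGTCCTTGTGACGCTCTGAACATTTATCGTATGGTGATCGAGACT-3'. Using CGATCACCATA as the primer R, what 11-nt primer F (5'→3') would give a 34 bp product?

5'-TGTGACGCTCT-3'

The reverse primer's reverse complement TATGGTGATCG matches the template at positions 128–138, so the product ends at position 138.
A 34 bp product then starts at position 138 − 34 + 1 = 105.
The forward primer is identical to the top strand there: TGTGACGCTCT.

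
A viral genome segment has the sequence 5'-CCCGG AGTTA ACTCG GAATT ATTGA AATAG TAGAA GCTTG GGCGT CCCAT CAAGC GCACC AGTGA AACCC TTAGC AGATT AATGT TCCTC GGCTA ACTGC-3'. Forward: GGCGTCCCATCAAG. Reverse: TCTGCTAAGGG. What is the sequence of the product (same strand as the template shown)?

The forward primer matches the template at positions 41–54.
Reverse complement of the reverse primer: CCCTTAGCAGA. This occurs on the top strand at positions 68–78.
The product is the template from position 41 through 78 (38 bp).

5'-GGCGTCCCATCAAGCGCACCAGTGAAACCCTTAGCAGA-3'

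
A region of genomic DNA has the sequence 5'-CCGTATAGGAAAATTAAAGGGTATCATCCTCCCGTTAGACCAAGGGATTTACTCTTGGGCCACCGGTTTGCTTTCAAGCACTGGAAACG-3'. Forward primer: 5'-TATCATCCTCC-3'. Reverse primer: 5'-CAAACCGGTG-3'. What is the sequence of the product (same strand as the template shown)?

5'-TATCATCCTCCCGTTAGACCAAGGGATTTACTCTTGGGCCACCGGTTTG-3'

The forward primer matches the template at positions 22–32.
Reverse complement of the reverse primer: CACCGGTTTG. This occurs on the top strand at positions 61–70.
The product is the template from position 22 through 70 (49 bp).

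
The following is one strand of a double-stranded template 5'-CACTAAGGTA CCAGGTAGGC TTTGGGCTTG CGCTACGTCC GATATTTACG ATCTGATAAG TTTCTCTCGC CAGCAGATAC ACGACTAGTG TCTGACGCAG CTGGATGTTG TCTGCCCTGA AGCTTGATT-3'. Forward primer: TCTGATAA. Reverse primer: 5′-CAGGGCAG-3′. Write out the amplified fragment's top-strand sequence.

The forward primer matches the template at positions 52–59.
Reverse complement of the reverse primer: CTGCCCTG. This occurs on the top strand at positions 112–119.
The product is the template from position 52 through 119 (68 bp).

5'-TCTGATAAGTTTCTCTCGCCAGCAGATACACGACTAGTGTCTGACGCAGCTGGATGTTGTCTGCCCTG-3'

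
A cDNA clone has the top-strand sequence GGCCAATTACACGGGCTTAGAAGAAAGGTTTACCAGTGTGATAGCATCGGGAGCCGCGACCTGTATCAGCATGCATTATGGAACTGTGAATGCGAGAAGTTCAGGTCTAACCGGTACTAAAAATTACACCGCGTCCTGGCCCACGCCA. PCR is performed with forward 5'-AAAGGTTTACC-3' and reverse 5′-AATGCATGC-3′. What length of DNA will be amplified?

Scanning the template, AAAGGTTTACC occurs at positions 24–34; this primer anneals to the bottom strand there with its 3' end pointing downstream.
Reverse complement of the reverse primer: GCATGCATT. This occurs on the top strand at positions 69–77.
The product runs from position 24 to position 77, so its length is 77 − 24 + 1 = 54 bp.

54 bp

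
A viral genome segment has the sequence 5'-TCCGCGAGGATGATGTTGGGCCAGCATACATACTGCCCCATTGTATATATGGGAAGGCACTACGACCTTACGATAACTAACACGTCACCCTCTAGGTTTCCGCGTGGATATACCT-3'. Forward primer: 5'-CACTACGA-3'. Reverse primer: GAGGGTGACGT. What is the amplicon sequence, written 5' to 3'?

The forward primer matches the template at positions 58–65.
Taking the reverse complement of GAGGGTGACGT gives ACGTCACCCTC, found at positions 82–92 on the template; the primer anneals here to the top strand with its 3' end pointing upstream.
The product is the template from position 58 through 92 (35 bp).

5'-CACTACGACCTTACGATAACTAACACGTCACCCTC-3'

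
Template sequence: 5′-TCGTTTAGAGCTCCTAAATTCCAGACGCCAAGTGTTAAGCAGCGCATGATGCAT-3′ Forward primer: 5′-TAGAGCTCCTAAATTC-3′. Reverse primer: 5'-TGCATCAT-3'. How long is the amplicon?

48 bp

Scanning the template, TAGAGCTCCTAAATTC occurs at positions 6–21; this primer anneals to the bottom strand there with its 3' end pointing downstream.
Taking the reverse complement of TGCATCAT gives ATGATGCA, found at positions 46–53 on the template; the primer anneals here to the top strand with its 3' end pointing upstream.
Product length = (reverse-primer end) − (forward-primer start) + 1 = 53 − 6 + 1 = 48 bp.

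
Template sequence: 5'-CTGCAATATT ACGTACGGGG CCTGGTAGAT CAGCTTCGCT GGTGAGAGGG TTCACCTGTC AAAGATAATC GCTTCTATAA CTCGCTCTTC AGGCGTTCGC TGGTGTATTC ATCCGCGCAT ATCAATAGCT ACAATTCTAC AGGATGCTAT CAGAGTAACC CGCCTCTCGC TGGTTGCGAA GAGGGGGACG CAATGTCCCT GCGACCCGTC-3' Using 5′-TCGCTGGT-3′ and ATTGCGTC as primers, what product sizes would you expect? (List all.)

159 bp, 98 bp, 28 bp

The forward primer TCGCTGGT matches the top strand at positions 36–43, 97–104, 167–174.
The reverse primer's reverse complement is GACGCAAT, matching at positions 187–194.
Each forward site pairs with the reverse site to give a product ending at position 194: sizes 159, 98, 28 bp.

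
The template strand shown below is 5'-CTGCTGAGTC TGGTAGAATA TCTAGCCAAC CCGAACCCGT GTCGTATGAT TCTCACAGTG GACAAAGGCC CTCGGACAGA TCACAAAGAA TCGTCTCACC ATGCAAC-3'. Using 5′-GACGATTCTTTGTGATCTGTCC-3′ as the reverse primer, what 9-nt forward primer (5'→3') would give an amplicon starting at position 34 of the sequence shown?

5'-AACCCGTGT-3'

The reverse primer's reverse complement GGACAGATCACAAAGAATCGTC matches the template at positions 74–95; the product starts at position 34.
The forward primer is identical to the top strand over positions 34–42: AACCCGTGT.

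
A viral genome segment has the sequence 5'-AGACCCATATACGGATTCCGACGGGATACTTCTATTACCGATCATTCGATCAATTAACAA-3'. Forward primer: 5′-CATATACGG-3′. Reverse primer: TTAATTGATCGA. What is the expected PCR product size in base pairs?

Scanning the template, CATATACGG occurs at positions 6–14; this primer anneals to the bottom strand there with its 3' end pointing downstream.
Reverse complement of the reverse primer: TCGATCAATTAA. This occurs on the top strand at positions 46–57.
Product length = (reverse-primer end) − (forward-primer start) + 1 = 57 − 6 + 1 = 52 bp.

52 bp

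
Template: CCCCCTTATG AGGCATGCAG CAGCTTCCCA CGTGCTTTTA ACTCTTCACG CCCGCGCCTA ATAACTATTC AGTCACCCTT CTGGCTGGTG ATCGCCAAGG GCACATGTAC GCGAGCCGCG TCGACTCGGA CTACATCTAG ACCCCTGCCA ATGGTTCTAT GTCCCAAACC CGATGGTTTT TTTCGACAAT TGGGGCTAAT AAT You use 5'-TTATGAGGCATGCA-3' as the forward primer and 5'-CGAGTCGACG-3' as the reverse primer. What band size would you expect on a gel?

123 bp

Scanning the template, TTATGAGGCATGCA occurs at positions 6–19; this primer anneals to the bottom strand there with its 3' end pointing downstream.
The reverse primer's reverse complement is CGTCGACTCG, which matches the template at positions 119–128.
Product length = (reverse-primer end) − (forward-primer start) + 1 = 128 − 6 + 1 = 123 bp.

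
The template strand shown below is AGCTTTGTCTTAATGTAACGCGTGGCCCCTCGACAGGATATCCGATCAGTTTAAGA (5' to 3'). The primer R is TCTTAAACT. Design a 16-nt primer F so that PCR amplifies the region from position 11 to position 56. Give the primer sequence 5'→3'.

The reverse primer's reverse complement AGTTTAAGA matches the template at positions 48–56; the product starts at position 11.
The forward primer is identical to the top strand over positions 11–26: TAATGTAACGCGTGGC.

5'-TAATGTAACGCGTGGC-3'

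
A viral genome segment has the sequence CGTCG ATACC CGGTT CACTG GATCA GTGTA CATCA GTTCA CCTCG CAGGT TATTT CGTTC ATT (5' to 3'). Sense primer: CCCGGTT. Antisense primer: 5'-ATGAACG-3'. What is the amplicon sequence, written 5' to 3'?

Forward primer CCCGGTT is found on the top strand at positions 9–15.
The reverse primer's reverse complement is CGTTCAT, which matches the template at positions 56–62.
The product is the template from position 9 through 62 (54 bp).

5'-CCCGGTTCACTGGATCAGTGTACATCAGTTCACCTCGCAGGTTATTTCGTTCAT-3'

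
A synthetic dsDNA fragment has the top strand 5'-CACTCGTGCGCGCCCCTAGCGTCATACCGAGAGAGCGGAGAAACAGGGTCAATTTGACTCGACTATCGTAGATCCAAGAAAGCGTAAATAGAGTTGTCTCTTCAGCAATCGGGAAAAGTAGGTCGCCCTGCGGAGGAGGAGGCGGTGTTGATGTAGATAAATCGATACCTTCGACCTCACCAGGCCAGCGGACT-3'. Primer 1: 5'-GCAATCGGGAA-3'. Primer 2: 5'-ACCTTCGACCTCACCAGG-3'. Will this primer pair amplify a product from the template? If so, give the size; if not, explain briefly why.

Primer 1 (GCAATCGGGAA) matches the top strand at positions 105–115 (3' end points downstream).
Primer 2 (ACCTTCGACCTCACCAGG) also matches the top strand directly, at positions 167–184 — its reverse complement CCTGGTGAGGTCGAAGGT is not present.
Both primers anneal to the bottom strand with 3' ends pointing the same way, so neither can prime synthesis back toward the other.

No product — both primers anneal to the same strand and extend in the same direction.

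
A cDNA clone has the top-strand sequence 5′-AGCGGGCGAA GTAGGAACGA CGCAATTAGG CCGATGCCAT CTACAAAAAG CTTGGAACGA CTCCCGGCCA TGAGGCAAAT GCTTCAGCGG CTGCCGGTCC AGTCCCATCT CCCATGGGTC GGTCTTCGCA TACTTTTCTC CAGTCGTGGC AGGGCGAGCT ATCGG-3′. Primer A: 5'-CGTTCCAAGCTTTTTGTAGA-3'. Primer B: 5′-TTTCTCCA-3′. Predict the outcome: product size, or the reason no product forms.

Primer A (CGTTCCAAGCTTTTTGTAGA) has reverse complement TCTACAAAAAGCTTGGAACG, which matches the top strand at positions 40–59; primer A anneals to the top strand there with its 3' end pointing upstream toward position 40.
Primer B (TTTCTCCA) matches the top strand directly at positions 135–142; it anneals to the bottom strand with its 3' end pointing downstream toward position 142.
The 3' ends diverge (primer A extends toward position 1, primer B toward position 165), so the primers never converge on a shared product.

No product — the primers' 3' ends point away from each other.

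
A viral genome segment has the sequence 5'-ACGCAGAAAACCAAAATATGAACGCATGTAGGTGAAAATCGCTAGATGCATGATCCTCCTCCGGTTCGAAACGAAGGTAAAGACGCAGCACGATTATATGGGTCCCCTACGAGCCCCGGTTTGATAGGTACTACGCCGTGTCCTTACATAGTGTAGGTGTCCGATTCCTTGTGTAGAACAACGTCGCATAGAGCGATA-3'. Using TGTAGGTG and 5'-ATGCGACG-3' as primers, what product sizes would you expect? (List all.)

The forward primer TGTAGGTG matches the top strand at positions 27–34, 152–159.
The reverse primer's reverse complement is CGTCGCAT, matching at positions 182–189.
Each forward site pairs with the reverse site to give a product ending at position 189: sizes 163, 38 bp.

163 bp, 38 bp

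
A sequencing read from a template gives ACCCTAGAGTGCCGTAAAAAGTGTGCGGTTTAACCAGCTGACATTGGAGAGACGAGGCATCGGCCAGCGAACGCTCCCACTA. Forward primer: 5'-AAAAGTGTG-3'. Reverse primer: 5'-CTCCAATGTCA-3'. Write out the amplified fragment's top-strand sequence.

The forward primer matches the template at positions 17–25.
Taking the reverse complement of CTCCAATGTCA gives TGACATTGGAG, found at positions 39–49 on the template; the primer anneals here to the top strand with its 3' end pointing upstream.
The product is the template from position 17 through 49 (33 bp).

5'-AAAAGTGTGCGGTTTAACCAGCTGACATTGGAG-3'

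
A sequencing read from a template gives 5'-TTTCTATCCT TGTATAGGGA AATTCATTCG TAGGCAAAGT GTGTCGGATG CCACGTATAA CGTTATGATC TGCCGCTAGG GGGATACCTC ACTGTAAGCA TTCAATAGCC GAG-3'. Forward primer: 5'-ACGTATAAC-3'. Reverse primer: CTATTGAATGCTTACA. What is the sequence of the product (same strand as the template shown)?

Scanning the template, ACGTATAAC occurs at positions 53–61; this primer anneals to the bottom strand there with its 3' end pointing downstream.
Reverse complement of the reverse primer: TGTAAGCATTCAATAG. This occurs on the top strand at positions 93–108.
The product is the template from position 53 through 108 (56 bp).

5'-ACGTATAACGTTATGATCTGCCGCTAGGGGGATACCTCACTGTAAGCATTCAATAG-3'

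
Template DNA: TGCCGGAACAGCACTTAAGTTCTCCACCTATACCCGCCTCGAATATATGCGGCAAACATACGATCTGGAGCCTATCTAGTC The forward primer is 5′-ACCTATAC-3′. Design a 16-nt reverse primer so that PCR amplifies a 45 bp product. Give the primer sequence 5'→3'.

5'-CTCCAGATCGTATGTT-3'

The forward primer binds at positions 26–33, so a 45 bp product ends at position 26 + 45 − 1 = 70.
The reverse primer anneals to the top strand over positions 55–70, i.e. to AACATACGATCTGGAG.
Its sequence written 5'→3' is the reverse complement: CTCCAGATCGTATGTT.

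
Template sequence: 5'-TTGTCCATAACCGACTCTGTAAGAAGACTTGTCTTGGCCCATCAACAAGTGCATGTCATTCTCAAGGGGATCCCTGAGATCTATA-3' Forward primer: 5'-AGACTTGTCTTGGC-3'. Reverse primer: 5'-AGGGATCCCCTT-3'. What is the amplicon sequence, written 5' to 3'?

Scanning the template, AGACTTGTCTTGGC occurs at positions 25–38; this primer anneals to the bottom strand there with its 3' end pointing downstream.
The reverse primer's reverse complement is AAGGGGATCCCT, which matches the template at positions 64–75.
The product is the template from position 25 through 75 (51 bp).

5'-AGACTTGTCTTGGCCCATCAACAAGTGCATGTCATTCTCAAGGGGATCCCT-3'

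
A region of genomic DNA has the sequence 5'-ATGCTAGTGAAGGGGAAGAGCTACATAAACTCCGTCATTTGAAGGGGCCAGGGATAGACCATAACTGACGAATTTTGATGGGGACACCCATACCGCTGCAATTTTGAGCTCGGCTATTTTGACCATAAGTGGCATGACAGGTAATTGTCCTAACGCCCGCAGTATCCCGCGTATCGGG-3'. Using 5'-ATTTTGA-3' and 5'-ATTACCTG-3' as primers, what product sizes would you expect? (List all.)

74 bp, 45 bp, 30 bp

The forward primer ATTTTGA matches the top strand at positions 72–78, 101–107, 116–122.
The reverse primer's reverse complement is CAGGTAAT, matching at positions 138–145.
Each forward site pairs with the reverse site to give a product ending at position 145: sizes 74, 45, 30 bp.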